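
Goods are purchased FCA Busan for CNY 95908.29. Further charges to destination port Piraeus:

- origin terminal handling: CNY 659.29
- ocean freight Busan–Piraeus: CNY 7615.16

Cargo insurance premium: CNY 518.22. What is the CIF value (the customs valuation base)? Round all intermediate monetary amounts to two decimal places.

CIF = FCA price + pre-shipment costs + freight + insurance
CIF = 95908.29 + 659.29 + 7615.16 + 518.22 = 104700.96

CIF value: CNY 104700.96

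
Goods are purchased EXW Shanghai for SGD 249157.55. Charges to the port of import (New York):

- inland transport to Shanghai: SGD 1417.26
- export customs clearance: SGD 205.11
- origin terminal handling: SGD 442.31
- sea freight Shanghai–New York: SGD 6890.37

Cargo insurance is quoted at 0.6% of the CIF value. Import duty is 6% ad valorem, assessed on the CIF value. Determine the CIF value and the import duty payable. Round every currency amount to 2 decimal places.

CIF value: SGD 259670.62; import duty: SGD 15580.24

Let C be the CIF value. C = EXW price + pre-shipment costs + freight + 0.6% × C
C − 0.6% × C = 249157.55 + 1417.26 + 205.11 + 442.31 + 6890.37
0.994 × C = 258112.60
C = 258112.60 / 0.994 = 259670.62
Insurance premium = 0.6% × 259670.62 = 1558.02
Import duty = 259670.62 × 6% = 15580.24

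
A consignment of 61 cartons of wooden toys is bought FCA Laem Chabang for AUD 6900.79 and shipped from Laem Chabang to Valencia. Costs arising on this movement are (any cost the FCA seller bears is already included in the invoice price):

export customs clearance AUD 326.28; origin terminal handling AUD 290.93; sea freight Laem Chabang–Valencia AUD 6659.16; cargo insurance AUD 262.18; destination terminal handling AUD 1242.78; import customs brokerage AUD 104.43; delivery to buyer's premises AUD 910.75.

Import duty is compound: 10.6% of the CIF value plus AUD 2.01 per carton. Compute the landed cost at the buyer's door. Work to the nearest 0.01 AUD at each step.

Total landed cost: AUD 17989.61

FCA: the seller delivers export-cleared goods to the carrier; the buyer bears costs from that point.
Already in the invoice (seller's account under FCA): export clearance — exclude.
CIF value = FCA price + origin terminal + freight + insurance = 6900.79 + 290.93 + 6659.16 + 262.18 = 14113.06
Ad valorem component: 14113.06 × 10.6% = 1495.98
Specific component: 61 × 2.01 = 122.61
Import duty = 1495.98 + 122.61 = 1618.59
Buyer bears: origin terminal 290.93 + freight 6659.16 + insurance 262.18 + destination terminal 1242.78 + brokerage 104.43 + delivery 910.75 + duty 1618.59 = 11088.82
Landed cost = invoice 6900.79 + 11088.82 = 17989.61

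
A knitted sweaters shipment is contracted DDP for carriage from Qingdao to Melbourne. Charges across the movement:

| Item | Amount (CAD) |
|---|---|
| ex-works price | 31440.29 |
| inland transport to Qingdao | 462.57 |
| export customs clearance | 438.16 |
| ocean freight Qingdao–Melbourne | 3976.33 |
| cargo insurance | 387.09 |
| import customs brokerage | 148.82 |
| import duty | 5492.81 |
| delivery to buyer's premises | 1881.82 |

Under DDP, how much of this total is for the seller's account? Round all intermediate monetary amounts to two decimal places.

Seller's account: CAD 44227.89

DDP: the seller bears all costs including import duty.
Seller's account: goods 31440.29 + inland to port 462.57 + export clearance 438.16 + freight 3976.33 + insurance 387.09 + brokerage 148.82 + duty 5492.81 + delivery 1881.82 = 44227.89
Buyer's account: 0.00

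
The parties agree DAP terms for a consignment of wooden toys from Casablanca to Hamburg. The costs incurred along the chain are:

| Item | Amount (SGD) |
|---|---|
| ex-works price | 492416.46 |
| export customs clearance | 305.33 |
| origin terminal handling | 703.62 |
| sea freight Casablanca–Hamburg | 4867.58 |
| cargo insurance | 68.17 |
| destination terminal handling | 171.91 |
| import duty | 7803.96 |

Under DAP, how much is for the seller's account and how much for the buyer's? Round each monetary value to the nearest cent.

DAP: the seller bears all costs to the named destination except import duty and clearance.
Seller's account: goods 492416.46 + export clearance 305.33 + origin terminal 703.62 + freight 4867.58 + insurance 68.17 + destination terminal 171.91 = 498533.07
Buyer's account: duty 7803.96 = 7803.96

Seller: SGD 498533.07; buyer: SGD 7803.96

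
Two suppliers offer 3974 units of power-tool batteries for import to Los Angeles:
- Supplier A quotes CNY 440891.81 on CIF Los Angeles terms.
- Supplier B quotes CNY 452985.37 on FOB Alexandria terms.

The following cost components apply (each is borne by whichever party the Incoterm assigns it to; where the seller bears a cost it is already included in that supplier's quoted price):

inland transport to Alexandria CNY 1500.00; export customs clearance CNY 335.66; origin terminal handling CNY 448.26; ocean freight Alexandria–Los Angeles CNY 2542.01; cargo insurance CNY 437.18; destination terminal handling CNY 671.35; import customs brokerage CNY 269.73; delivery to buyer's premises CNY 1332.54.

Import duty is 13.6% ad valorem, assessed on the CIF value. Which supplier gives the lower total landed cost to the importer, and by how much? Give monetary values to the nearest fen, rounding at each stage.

Supplier A is cheaper by CNY 17122.64

Supplier A (CIF):
The CIF price already equals the CIF value: 440891.81
Import duty = 440891.81 × 13.6% = 59961.29
Buyer bears (A): 671.35 + 269.73 + 1332.54 = 2273.62
Landed cost (A) = invoice 440891.81 + 2273.62 + duty 59961.29 = 503126.72
Supplier B (FOB):
CIF value = FOB price + freight + insurance = 452985.37 + 2542.01 + 437.18 = 455964.56
Import duty = 455964.56 × 13.6% = 62011.18
Buyer bears (B): 2542.01 + 437.18 + 671.35 + 269.73 + 1332.54 = 5252.81
Landed cost (B) = invoice 452985.37 + 5252.81 + duty 62011.18 = 520249.36
Difference = |503126.72 − 520249.36| = 17122.64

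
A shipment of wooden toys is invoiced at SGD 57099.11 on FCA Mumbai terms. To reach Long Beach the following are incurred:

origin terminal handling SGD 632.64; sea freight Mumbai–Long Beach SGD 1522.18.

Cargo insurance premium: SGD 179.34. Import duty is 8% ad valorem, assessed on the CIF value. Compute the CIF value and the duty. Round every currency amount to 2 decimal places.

CIF value: SGD 59433.27; import duty: SGD 4754.66

CIF = FCA price + pre-shipment costs + freight + insurance
CIF = 57099.11 + 632.64 + 1522.18 + 179.34 = 59433.27
Import duty = 59433.27 × 8% = 4754.66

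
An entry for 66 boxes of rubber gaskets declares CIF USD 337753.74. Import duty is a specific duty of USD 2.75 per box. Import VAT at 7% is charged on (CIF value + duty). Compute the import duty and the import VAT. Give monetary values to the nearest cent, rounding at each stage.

Import duty = 66 × 2.75 = 181.50
VAT base = CIF + duty = 337753.74 + 181.50 = 337935.24
Import VAT = 337935.24 × 7% = 23655.47

Import duty: USD 181.50; import VAT: USD 23655.47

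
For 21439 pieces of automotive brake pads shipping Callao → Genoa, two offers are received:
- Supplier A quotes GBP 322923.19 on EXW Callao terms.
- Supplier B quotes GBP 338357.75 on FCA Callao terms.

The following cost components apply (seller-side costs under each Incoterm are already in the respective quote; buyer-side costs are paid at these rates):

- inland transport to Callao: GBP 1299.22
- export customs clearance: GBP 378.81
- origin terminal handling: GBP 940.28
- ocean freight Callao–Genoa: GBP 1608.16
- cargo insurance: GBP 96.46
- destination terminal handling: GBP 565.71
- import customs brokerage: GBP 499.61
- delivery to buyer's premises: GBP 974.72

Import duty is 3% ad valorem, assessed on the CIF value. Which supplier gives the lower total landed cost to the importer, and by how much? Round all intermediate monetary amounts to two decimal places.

Supplier A is cheaper by GBP 14169.23

Supplier A (EXW):
CIF value = EXW price + inland to port + export clearance + origin terminal + freight + insurance = 322923.19 + 1299.22 + 378.81 + 940.28 + 1608.16 + 96.46 = 327246.12
Import duty = 327246.12 × 3% = 9817.38
Buyer bears (A): 1299.22 + 378.81 + 940.28 + 1608.16 + 96.46 + 565.71 + 499.61 + 974.72 = 6362.97
Landed cost (A) = invoice 322923.19 + 6362.97 + duty 9817.38 = 339103.54
Supplier B (FCA):
CIF value = FCA price + origin terminal + freight + insurance = 338357.75 + 940.28 + 1608.16 + 96.46 = 341002.65
Import duty = 341002.65 × 3% = 10230.08
Buyer bears (B): 940.28 + 1608.16 + 96.46 + 565.71 + 499.61 + 974.72 = 4684.94
Landed cost (B) = invoice 338357.75 + 4684.94 + duty 10230.08 = 353272.77
Difference = |339103.54 − 353272.77| = 14169.23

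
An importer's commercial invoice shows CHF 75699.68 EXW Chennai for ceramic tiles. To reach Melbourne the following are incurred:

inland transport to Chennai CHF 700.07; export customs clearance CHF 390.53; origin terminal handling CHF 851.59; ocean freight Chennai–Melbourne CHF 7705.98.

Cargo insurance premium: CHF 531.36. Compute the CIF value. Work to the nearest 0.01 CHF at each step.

CIF value: CHF 85879.21

CIF = EXW price + pre-shipment costs + freight + insurance
CIF = 75699.68 + 700.07 + 390.53 + 851.59 + 7705.98 + 531.36 = 85879.21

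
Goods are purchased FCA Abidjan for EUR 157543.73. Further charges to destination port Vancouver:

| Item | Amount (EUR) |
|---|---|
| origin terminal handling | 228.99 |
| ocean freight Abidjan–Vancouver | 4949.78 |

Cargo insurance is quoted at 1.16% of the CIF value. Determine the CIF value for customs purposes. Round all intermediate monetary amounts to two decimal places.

Let C be the CIF value. C = FCA price + pre-shipment costs + freight + 1.16% × C
C − 1.16% × C = 157543.73 + 228.99 + 4949.78
0.9884 × C = 162722.50
C = 162722.50 / 0.9884 = 164632.23
Insurance premium = 1.16% × 164632.23 = 1909.73

CIF value: EUR 164632.23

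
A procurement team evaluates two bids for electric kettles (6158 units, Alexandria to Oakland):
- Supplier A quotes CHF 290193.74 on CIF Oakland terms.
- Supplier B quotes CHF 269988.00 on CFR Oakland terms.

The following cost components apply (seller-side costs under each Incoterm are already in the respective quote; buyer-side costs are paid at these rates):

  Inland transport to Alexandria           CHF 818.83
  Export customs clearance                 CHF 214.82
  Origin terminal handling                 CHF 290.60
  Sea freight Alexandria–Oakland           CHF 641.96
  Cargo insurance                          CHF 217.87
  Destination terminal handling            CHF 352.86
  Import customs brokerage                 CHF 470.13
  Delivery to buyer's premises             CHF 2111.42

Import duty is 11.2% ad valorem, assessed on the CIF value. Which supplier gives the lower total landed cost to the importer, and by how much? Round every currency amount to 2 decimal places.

Supplier B is cheaper by CHF 22226.51

Supplier A (CIF):
The CIF price already equals the CIF value: 290193.74
Import duty = 290193.74 × 11.2% = 32501.70
Buyer bears (A): 352.86 + 470.13 + 2111.42 = 2934.41
Landed cost (A) = invoice 290193.74 + 2934.41 + duty 32501.70 = 325629.85
Supplier B (CFR):
CIF value = CFR price + insurance = 269988.00 + 217.87 = 270205.87
Import duty = 270205.87 × 11.2% = 30263.06
Buyer bears (B): 217.87 + 352.86 + 470.13 + 2111.42 = 3152.28
Landed cost (B) = invoice 269988.00 + 3152.28 + duty 30263.06 = 303403.34
Difference = |325629.85 − 303403.34| = 22226.51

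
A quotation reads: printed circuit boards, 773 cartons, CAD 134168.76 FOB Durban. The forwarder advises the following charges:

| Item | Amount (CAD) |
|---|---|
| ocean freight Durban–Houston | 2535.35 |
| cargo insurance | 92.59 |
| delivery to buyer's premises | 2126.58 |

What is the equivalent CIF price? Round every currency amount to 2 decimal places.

CIF price: CAD 136796.70

Not relevant to the conversion: delivery — on the buyer under both terms; not part of either seller's price.
From FOB to CIF, the seller additionally bears: freight, insurance.
CIF price = 134168.76 + 2535.35 + 92.59 = 136796.70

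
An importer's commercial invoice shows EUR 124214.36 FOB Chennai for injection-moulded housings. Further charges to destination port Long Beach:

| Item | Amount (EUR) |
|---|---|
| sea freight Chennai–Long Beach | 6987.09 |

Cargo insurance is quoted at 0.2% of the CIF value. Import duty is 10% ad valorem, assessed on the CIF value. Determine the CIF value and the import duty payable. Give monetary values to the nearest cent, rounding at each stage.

Let C be the CIF value. C = FOB price + freight + 0.2% × C
C − 0.2% × C = 124214.36 + 6987.09
0.998 × C = 131201.45
C = 131201.45 / 0.998 = 131464.38
Insurance premium = 0.2% × 131464.38 = 262.93
Import duty = 131464.38 × 10% = 13146.44

CIF value: EUR 131464.38; import duty: EUR 13146.44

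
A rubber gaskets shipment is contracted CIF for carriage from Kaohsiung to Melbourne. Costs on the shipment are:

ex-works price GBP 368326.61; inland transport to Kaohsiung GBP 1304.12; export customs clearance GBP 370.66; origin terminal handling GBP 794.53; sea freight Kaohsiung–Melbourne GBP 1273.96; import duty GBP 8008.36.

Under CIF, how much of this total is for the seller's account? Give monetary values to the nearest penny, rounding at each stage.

CIF: the seller pays costs through ocean freight and marine insurance to the destination port.
Seller's account: goods 368326.61 + inland to port 1304.12 + export clearance 370.66 + origin terminal 794.53 + freight 1273.96 = 372069.88
Buyer's account: duty 8008.36 = 8008.36

Seller's account: GBP 372069.88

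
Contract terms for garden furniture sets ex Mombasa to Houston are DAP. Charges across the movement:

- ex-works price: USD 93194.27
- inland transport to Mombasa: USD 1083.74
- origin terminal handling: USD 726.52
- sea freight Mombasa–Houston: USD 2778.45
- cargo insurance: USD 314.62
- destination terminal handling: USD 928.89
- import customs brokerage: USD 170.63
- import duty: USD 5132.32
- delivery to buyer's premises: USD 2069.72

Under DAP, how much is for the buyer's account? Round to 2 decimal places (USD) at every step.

DAP: the seller bears all costs to the named destination except import duty and clearance.
Seller's account: goods 93194.27 + inland to port 1083.74 + origin terminal 726.52 + freight 2778.45 + insurance 314.62 + destination terminal 928.89 + delivery 2069.72 = 101096.21
Buyer's account: brokerage 170.63 + duty 5132.32 = 5302.95

Buyer's account: USD 5302.95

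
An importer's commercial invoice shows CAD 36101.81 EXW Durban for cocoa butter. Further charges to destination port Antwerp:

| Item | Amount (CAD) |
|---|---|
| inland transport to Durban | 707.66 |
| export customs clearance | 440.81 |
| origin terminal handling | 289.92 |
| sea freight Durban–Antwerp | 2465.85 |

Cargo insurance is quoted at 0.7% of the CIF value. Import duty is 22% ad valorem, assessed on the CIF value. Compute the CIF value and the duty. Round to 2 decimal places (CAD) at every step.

Let C be the CIF value. C = EXW price + pre-shipment costs + freight + 0.7% × C
C − 0.7% × C = 36101.81 + 707.66 + 440.81 + 289.92 + 2465.85
0.993 × C = 40006.05
C = 40006.05 / 0.993 = 40288.07
Insurance premium = 0.7% × 40288.07 = 282.02
Import duty = 40288.07 × 22% = 8863.38

CIF value: CAD 40288.07; import duty: CAD 8863.38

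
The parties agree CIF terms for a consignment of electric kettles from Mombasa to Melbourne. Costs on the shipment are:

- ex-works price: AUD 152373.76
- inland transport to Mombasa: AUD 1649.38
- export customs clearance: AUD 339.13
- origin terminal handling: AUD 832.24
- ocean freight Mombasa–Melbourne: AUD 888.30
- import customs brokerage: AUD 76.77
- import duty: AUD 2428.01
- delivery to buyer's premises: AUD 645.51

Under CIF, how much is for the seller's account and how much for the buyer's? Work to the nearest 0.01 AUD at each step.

CIF: the seller pays costs through ocean freight and marine insurance to the destination port.
Seller's account: goods 152373.76 + inland to port 1649.38 + export clearance 339.13 + origin terminal 832.24 + freight 888.30 = 156082.81
Buyer's account: brokerage 76.77 + duty 2428.01 + delivery 645.51 = 3150.29

Seller: AUD 156082.81; buyer: AUD 3150.29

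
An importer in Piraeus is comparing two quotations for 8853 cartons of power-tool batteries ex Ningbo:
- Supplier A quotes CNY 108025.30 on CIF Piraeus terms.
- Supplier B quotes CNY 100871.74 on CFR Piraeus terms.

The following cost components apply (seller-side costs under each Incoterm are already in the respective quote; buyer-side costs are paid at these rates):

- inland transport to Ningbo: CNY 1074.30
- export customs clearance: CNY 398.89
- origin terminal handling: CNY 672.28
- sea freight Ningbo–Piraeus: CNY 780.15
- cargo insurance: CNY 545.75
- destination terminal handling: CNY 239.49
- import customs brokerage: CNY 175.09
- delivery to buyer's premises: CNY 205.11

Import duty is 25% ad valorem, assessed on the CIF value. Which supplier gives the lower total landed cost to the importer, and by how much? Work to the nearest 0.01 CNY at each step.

Supplier B is cheaper by CNY 8259.77

Supplier A (CIF):
The CIF price already equals the CIF value: 108025.30
Import duty = 108025.30 × 25% = 27006.33
Buyer bears (A): 239.49 + 175.09 + 205.11 = 619.69
Landed cost (A) = invoice 108025.30 + 619.69 + duty 27006.33 = 135651.32
Supplier B (CFR):
CIF value = CFR price + insurance = 100871.74 + 545.75 = 101417.49
Import duty = 101417.49 × 25% = 25354.37
Buyer bears (B): 545.75 + 239.49 + 175.09 + 205.11 = 1165.44
Landed cost (B) = invoice 100871.74 + 1165.44 + duty 25354.37 = 127391.55
Difference = |135651.32 − 127391.55| = 8259.77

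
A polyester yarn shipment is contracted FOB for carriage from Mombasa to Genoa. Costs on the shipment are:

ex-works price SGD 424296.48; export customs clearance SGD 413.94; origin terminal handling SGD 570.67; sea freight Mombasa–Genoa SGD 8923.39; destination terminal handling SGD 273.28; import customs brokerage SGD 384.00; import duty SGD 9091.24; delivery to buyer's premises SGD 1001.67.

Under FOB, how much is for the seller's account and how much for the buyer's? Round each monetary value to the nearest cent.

FOB: the seller bears costs until goods are on board at the origin port; the buyer bears freight, insurance and all costs thereafter.
Seller's account: goods 424296.48 + export clearance 413.94 + origin terminal 570.67 = 425281.09
Buyer's account: freight 8923.39 + destination terminal 273.28 + brokerage 384.00 + duty 9091.24 + delivery 1001.67 = 19673.58

Seller: SGD 425281.09; buyer: SGD 19673.58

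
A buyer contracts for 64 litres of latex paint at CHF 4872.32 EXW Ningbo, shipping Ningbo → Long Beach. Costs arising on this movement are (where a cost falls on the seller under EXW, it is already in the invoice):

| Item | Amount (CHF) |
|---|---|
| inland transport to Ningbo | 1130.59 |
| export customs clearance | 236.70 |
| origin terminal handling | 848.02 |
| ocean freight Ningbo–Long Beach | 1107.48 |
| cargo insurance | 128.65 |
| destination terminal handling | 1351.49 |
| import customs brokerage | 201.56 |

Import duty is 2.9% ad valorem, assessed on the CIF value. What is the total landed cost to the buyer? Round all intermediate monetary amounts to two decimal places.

Total landed cost: CHF 10118.20

EXW: the seller makes goods available at their premises; the buyer bears all onward costs.
CIF value = EXW price + inland to port + export clearance + origin terminal + freight + insurance = 4872.32 + 1130.59 + 236.70 + 848.02 + 1107.48 + 128.65 = 8323.76
Import duty = 8323.76 × 2.9% = 241.39
Buyer bears: inland to port 1130.59 + export clearance 236.70 + origin terminal 848.02 + freight 1107.48 + insurance 128.65 + destination terminal 1351.49 + brokerage 201.56 + duty 241.39 = 5245.88
Landed cost = invoice 4872.32 + 5245.88 = 10118.20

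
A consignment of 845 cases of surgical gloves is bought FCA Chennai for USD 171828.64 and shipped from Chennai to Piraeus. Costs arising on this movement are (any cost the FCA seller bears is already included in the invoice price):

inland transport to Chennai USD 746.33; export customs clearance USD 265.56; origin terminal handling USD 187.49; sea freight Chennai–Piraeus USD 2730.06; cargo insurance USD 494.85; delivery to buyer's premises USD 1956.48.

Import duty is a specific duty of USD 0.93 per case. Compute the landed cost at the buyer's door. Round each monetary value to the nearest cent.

FCA: the seller delivers export-cleared goods to the carrier; the buyer bears costs from that point.
Already in the invoice (seller's account under FCA): inland to port, export clearance — exclude.
CIF value = FCA price + origin terminal + freight + insurance = 171828.64 + 187.49 + 2730.06 + 494.85 = 175241.04
Import duty = 845 × 0.93 = 785.85
Buyer bears: origin terminal 187.49 + freight 2730.06 + insurance 494.85 + delivery 1956.48 + duty 785.85 = 6154.73
Landed cost = invoice 171828.64 + 6154.73 = 177983.37

Total landed cost: USD 177983.37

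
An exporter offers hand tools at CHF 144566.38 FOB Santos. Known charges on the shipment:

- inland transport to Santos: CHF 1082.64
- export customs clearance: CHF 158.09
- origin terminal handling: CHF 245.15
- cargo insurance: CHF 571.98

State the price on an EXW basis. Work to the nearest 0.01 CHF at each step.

EXW price: CHF 143080.50

Not relevant to the conversion: insurance — on the buyer under both terms; not part of either seller's price.
From FOB to EXW, the seller no longer bears: inland to port, export clearance, origin terminal.
EXW price = 144566.38 − 1082.64 − 158.09 − 245.15 = 143080.50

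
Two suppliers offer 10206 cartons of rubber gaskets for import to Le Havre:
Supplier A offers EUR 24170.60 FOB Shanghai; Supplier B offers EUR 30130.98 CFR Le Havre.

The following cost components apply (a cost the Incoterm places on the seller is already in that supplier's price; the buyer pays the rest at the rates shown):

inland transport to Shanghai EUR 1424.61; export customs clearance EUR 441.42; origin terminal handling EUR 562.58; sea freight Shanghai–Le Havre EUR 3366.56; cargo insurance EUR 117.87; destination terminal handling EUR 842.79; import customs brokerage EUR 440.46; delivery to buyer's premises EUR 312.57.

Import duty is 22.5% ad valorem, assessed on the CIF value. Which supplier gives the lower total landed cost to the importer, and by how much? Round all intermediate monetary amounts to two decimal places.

Supplier A (FOB):
CIF value = FOB price + freight + insurance = 24170.60 + 3366.56 + 117.87 = 27655.03
Import duty = 27655.03 × 22.5% = 6222.38
Buyer bears (A): 3366.56 + 117.87 + 842.79 + 440.46 + 312.57 = 5080.25
Landed cost (A) = invoice 24170.60 + 5080.25 + duty 6222.38 = 35473.23
Supplier B (CFR):
CIF value = CFR price + insurance = 30130.98 + 117.87 = 30248.85
Import duty = 30248.85 × 22.5% = 6805.99
Buyer bears (B): 117.87 + 842.79 + 440.46 + 312.57 = 1713.69
Landed cost (B) = invoice 30130.98 + 1713.69 + duty 6805.99 = 38650.66
Difference = |35473.23 − 38650.66| = 3177.43

Supplier A is cheaper by EUR 3177.43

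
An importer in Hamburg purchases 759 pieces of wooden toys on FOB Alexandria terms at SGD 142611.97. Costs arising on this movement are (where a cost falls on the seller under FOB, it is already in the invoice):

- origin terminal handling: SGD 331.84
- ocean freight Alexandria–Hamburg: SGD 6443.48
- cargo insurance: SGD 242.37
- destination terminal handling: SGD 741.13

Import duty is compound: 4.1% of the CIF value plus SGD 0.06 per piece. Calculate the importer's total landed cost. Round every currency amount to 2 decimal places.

FOB: the seller bears costs until goods are on board at the origin port; the buyer bears freight, insurance and all costs thereafter.
Already in the invoice (seller's account under FOB): origin terminal — exclude.
CIF value = FOB price + freight + insurance = 142611.97 + 6443.48 + 242.37 = 149297.82
Ad valorem component: 149297.82 × 4.1% = 6121.21
Specific component: 759 × 0.06 = 45.54
Import duty = 6121.21 + 45.54 = 6166.75
Buyer bears: freight 6443.48 + insurance 242.37 + destination terminal 741.13 + duty 6166.75 = 13593.73
Landed cost = invoice 142611.97 + 13593.73 = 156205.70

Total landed cost: SGD 156205.70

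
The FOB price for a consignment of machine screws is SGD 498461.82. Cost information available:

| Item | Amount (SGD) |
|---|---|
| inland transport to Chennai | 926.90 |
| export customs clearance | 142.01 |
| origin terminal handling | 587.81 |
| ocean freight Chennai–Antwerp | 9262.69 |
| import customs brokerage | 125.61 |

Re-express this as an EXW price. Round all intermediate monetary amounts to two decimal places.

EXW price: SGD 496805.10

Not relevant to the conversion: brokerage, freight — on the buyer under both terms; not part of either seller's price.
From FOB to EXW, the seller no longer bears: inland to port, export clearance, origin terminal.
EXW price = 498461.82 − 926.90 − 142.01 − 587.81 = 496805.10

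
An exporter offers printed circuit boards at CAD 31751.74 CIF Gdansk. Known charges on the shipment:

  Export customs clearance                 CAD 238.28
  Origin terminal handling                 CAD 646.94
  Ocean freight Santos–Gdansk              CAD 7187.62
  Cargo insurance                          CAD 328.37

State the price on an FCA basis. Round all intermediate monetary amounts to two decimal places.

Not relevant to the conversion: export clearance — on the seller under both CIF and FCA; already in the CIF price and stays in the FCA price.
From CIF to FCA, the seller no longer bears: origin terminal, freight, insurance.
FCA price = 31751.74 − 646.94 − 7187.62 − 328.37 = 23588.81

FCA price: CAD 23588.81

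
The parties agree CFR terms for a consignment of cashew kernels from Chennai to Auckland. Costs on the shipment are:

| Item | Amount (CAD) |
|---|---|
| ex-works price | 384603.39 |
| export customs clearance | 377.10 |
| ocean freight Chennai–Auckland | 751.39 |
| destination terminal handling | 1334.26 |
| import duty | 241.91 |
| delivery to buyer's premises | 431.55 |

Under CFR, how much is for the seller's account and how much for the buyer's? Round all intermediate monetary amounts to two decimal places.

Seller: CAD 385731.88; buyer: CAD 2007.72

CFR: the seller pays costs through ocean freight to the destination port, but not insurance.
Seller's account: goods 384603.39 + export clearance 377.10 + freight 751.39 = 385731.88
Buyer's account: destination terminal 1334.26 + duty 241.91 + delivery 431.55 = 2007.72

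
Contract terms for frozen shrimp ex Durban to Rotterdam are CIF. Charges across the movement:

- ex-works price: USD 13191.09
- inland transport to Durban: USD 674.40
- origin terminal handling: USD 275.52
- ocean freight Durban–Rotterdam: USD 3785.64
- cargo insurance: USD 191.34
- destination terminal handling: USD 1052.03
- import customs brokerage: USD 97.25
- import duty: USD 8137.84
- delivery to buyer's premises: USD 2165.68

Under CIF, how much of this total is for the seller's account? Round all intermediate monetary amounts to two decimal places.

CIF: the seller pays costs through ocean freight and marine insurance to the destination port.
Seller's account: goods 13191.09 + inland to port 674.40 + origin terminal 275.52 + freight 3785.64 + insurance 191.34 = 18117.99
Buyer's account: destination terminal 1052.03 + brokerage 97.25 + duty 8137.84 + delivery 2165.68 = 11452.80

Seller's account: USD 18117.99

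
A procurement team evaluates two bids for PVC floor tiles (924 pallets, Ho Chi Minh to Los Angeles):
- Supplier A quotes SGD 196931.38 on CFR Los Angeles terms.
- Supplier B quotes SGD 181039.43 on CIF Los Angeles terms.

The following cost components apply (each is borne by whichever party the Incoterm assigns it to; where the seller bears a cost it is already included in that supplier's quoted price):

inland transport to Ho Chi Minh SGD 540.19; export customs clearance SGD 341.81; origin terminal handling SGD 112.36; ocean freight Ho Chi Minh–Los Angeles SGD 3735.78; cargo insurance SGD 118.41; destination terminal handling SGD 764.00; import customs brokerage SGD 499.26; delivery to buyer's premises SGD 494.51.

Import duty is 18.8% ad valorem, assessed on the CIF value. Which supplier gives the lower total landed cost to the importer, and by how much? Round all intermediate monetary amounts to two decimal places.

Supplier A (CFR):
CIF value = CFR price + insurance = 196931.38 + 118.41 = 197049.79
Import duty = 197049.79 × 18.8% = 37045.36
Buyer bears (A): 118.41 + 764.00 + 499.26 + 494.51 = 1876.18
Landed cost (A) = invoice 196931.38 + 1876.18 + duty 37045.36 = 235852.92
Supplier B (CIF):
The CIF price already equals the CIF value: 181039.43
Import duty = 181039.43 × 18.8% = 34035.41
Buyer bears (B): 764.00 + 499.26 + 494.51 = 1757.77
Landed cost (B) = invoice 181039.43 + 1757.77 + duty 34035.41 = 216832.61
Difference = |235852.92 − 216832.61| = 19020.31

Supplier B is cheaper by SGD 19020.31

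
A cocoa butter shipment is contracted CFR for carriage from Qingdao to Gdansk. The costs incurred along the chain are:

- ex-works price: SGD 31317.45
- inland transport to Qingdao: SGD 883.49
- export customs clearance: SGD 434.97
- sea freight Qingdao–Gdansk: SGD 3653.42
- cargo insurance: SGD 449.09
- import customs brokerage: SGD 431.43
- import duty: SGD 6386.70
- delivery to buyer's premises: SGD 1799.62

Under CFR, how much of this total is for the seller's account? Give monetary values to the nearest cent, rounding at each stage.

Seller's account: SGD 36289.33

CFR: the seller pays costs through ocean freight to the destination port, but not insurance.
Seller's account: goods 31317.45 + inland to port 883.49 + export clearance 434.97 + freight 3653.42 = 36289.33
Buyer's account: insurance 449.09 + brokerage 431.43 + duty 6386.70 + delivery 1799.62 = 9066.84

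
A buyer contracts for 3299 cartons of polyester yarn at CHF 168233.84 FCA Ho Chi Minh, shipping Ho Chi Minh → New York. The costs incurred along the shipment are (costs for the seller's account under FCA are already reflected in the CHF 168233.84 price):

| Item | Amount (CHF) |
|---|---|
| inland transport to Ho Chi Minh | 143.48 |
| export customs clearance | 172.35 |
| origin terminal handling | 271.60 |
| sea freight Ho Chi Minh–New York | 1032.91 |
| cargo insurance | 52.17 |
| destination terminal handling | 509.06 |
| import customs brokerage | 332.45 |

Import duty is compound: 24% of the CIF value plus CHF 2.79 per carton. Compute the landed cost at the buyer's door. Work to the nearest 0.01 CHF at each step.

FCA: the seller delivers export-cleared goods to the carrier; the buyer bears costs from that point.
Already in the invoice (seller's account under FCA): inland to port, export clearance — exclude.
CIF value = FCA price + origin terminal + freight + insurance = 168233.84 + 271.60 + 1032.91 + 52.17 = 169590.52
Ad valorem component: 169590.52 × 24% = 40701.72
Specific component: 3299 × 2.79 = 9204.21
Import duty = 40701.72 + 9204.21 = 49905.93
Buyer bears: origin terminal 271.60 + freight 1032.91 + insurance 52.17 + destination terminal 509.06 + brokerage 332.45 + duty 49905.93 = 52104.12
Landed cost = invoice 168233.84 + 52104.12 = 220337.96

Total landed cost: CHF 220337.96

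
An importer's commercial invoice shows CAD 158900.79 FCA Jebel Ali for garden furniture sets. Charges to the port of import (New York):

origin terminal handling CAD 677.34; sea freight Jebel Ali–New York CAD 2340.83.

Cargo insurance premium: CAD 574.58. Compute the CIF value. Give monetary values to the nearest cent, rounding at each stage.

CIF value: CAD 162493.54

CIF = FCA price + pre-shipment costs + freight + insurance
CIF = 158900.79 + 677.34 + 2340.83 + 574.58 = 162493.54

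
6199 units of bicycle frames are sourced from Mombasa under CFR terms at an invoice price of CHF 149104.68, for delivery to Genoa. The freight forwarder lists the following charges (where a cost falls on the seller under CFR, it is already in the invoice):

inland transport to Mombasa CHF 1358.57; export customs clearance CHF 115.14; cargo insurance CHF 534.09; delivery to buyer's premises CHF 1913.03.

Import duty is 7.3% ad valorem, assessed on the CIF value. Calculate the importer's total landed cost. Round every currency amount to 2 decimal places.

CFR: the seller pays costs through ocean freight to the destination port, but not insurance.
Already in the invoice (seller's account under CFR): inland to port, export clearance — exclude.
CIF value = CFR price + insurance = 149104.68 + 534.09 = 149638.77
Import duty = 149638.77 × 7.3% = 10923.63
Buyer bears: insurance 534.09 + delivery 1913.03 + duty 10923.63 = 13370.75
Landed cost = invoice 149104.68 + 13370.75 = 162475.43

Total landed cost: CHF 162475.43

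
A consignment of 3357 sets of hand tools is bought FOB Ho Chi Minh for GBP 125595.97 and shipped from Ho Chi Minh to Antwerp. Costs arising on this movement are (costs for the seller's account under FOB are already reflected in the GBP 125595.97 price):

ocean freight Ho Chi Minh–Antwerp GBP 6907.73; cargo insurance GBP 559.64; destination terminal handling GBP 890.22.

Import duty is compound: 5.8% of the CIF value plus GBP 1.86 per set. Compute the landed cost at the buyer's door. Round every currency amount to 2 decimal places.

FOB: the seller bears costs until goods are on board at the origin port; the buyer bears freight, insurance and all costs thereafter.
CIF value = FOB price + freight + insurance = 125595.97 + 6907.73 + 559.64 = 133063.34
Ad valorem component: 133063.34 × 5.8% = 7717.67
Specific component: 3357 × 1.86 = 6244.02
Import duty = 7717.67 + 6244.02 = 13961.69
Buyer bears: freight 6907.73 + insurance 559.64 + destination terminal 890.22 + duty 13961.69 = 22319.28
Landed cost = invoice 125595.97 + 22319.28 = 147915.25

Total landed cost: GBP 147915.25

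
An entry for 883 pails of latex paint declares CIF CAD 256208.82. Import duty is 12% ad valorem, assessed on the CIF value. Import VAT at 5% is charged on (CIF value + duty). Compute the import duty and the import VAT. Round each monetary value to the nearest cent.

Import duty = 256208.82 × 12% = 30745.06
VAT base = CIF + duty = 256208.82 + 30745.06 = 286953.88
Import VAT = 286953.88 × 5% = 14347.69

Import duty: CAD 30745.06; import VAT: CAD 14347.69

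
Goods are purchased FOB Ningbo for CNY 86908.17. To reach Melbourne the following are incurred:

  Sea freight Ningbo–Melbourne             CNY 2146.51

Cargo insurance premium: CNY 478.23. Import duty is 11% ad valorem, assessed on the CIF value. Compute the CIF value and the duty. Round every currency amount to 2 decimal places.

CIF = FOB price + freight + insurance
CIF = 86908.17 + 2146.51 + 478.23 = 89532.91
Import duty = 89532.91 × 11% = 9848.62

CIF value: CNY 89532.91; import duty: CNY 9848.62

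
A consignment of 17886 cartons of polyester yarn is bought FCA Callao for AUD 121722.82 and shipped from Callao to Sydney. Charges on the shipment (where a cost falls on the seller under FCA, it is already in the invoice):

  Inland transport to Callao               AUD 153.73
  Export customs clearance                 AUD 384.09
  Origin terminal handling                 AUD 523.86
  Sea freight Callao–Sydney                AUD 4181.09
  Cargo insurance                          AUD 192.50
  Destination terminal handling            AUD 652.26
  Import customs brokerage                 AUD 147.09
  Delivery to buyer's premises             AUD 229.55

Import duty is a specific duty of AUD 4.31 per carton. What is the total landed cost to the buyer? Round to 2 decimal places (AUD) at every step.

FCA: the seller delivers export-cleared goods to the carrier; the buyer bears costs from that point.
Already in the invoice (seller's account under FCA): inland to port, export clearance — exclude.
CIF value = FCA price + origin terminal + freight + insurance = 121722.82 + 523.86 + 4181.09 + 192.50 = 126620.27
Import duty = 17886 × 4.31 = 77088.66
Buyer bears: origin terminal 523.86 + freight 4181.09 + insurance 192.50 + destination terminal 652.26 + brokerage 147.09 + delivery 229.55 + duty 77088.66 = 83015.01
Landed cost = invoice 121722.82 + 83015.01 = 204737.83

Total landed cost: AUD 204737.83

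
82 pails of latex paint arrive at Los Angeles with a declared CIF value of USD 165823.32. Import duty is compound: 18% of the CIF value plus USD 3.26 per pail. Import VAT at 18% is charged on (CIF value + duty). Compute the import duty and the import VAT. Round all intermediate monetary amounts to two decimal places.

Ad valorem component: 165823.32 × 18% = 29848.20
Specific component: 82 × 3.26 = 267.32
Import duty = 29848.20 + 267.32 = 30115.52
VAT base = CIF + duty = 165823.32 + 30115.52 = 195938.84
Import VAT = 195938.84 × 18% = 35268.99

Import duty: USD 30115.52; import VAT: USD 35268.99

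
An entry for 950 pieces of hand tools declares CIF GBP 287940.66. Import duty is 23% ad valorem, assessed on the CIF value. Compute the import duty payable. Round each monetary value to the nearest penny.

Import duty = 287940.66 × 23% = 66226.35

Import duty: GBP 66226.35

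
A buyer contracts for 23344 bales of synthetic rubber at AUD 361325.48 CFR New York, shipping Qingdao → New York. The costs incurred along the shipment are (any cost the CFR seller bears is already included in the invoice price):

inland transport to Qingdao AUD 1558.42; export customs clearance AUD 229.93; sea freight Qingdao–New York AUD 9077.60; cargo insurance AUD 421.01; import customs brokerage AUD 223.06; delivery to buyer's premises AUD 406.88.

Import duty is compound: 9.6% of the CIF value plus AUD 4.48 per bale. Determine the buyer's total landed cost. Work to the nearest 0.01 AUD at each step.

Total landed cost: AUD 501685.21

CFR: the seller pays costs through ocean freight to the destination port, but not insurance.
Already in the invoice (seller's account under CFR): inland to port, export clearance, freight — exclude.
CIF value = CFR price + insurance = 361325.48 + 421.01 = 361746.49
Ad valorem component: 361746.49 × 9.6% = 34727.66
Specific component: 23344 × 4.48 = 104581.12
Import duty = 34727.66 + 104581.12 = 139308.78
Buyer bears: insurance 421.01 + brokerage 223.06 + delivery 406.88 + duty 139308.78 = 140359.73
Landed cost = invoice 361325.48 + 140359.73 = 501685.21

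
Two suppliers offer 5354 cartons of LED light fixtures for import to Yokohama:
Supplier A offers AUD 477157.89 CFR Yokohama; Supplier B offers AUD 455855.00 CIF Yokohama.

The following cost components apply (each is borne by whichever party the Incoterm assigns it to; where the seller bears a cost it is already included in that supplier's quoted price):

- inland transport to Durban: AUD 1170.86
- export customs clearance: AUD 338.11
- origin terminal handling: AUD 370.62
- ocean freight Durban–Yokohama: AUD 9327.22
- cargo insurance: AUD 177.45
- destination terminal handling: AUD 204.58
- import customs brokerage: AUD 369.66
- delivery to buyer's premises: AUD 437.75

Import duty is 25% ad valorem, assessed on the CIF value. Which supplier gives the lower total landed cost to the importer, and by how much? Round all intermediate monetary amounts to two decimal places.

Supplier A (CFR):
CIF value = CFR price + insurance = 477157.89 + 177.45 = 477335.34
Import duty = 477335.34 × 25% = 119333.84
Buyer bears (A): 177.45 + 204.58 + 369.66 + 437.75 = 1189.44
Landed cost (A) = invoice 477157.89 + 1189.44 + duty 119333.84 = 597681.17
Supplier B (CIF):
The CIF price already equals the CIF value: 455855.00
Import duty = 455855.00 × 25% = 113963.75
Buyer bears (B): 204.58 + 369.66 + 437.75 = 1011.99
Landed cost (B) = invoice 455855.00 + 1011.99 + duty 113963.75 = 570830.74
Difference = |597681.17 − 570830.74| = 26850.43

Supplier B is cheaper by AUD 26850.43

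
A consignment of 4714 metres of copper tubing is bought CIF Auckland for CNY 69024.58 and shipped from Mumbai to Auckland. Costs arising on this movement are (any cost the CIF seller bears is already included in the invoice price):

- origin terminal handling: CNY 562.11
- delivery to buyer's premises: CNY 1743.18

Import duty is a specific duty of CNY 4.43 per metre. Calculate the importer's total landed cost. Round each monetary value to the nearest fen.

CIF: the seller pays costs through ocean freight and marine insurance to the destination port.
Already in the invoice (seller's account under CIF): origin terminal — exclude.
The CIF price already equals the CIF value: 69024.58
Import duty = 4714 × 4.43 = 20883.02
Buyer bears: delivery 1743.18 + duty 20883.02 = 22626.20
Landed cost = invoice 69024.58 + 22626.20 = 91650.78

Total landed cost: CNY 91650.78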